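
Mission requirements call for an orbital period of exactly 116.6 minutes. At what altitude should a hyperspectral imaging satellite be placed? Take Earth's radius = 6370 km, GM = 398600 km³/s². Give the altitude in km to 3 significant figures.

1540 km

T = 116.6 min = 6996.0 s.
From T = 2π√(a³/μ): a = (μ T²/4π²)^(1/3) = (398600 × 6996.0² / 4π²)^(1/3) = 7906 km.
Altitude h = a − R = 7906 − 6370 = 1536 km.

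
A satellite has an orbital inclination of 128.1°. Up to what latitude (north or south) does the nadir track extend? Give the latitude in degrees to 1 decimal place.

51.9°

Retrograde orbit: the ground track reaches ±(180° − i) = ±(180 − 128.1) = ±51.9°.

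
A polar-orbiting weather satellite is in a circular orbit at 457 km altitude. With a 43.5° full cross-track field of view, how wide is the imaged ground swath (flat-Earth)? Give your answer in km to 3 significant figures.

365 km

Half-angle = 43.5°/2 = 21.75°.
Swath width ≈ 2h·tan(θ/2) = 2 × 457 × tan(21.75°) = 364.6 km.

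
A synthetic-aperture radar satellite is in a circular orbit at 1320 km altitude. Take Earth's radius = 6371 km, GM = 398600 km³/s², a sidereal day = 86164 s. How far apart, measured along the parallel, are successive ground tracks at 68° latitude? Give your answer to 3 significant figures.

1170 km

Semi-major axis a = 6371 + 1320 = 7691 km. Period T = 2π√(a³/μ) = 2π√(7691³/398600) = 6712.5 s = 111.88 min.
Node shift per orbit = (6712.5/86164) × 360° = 28.05°.
Equatorial spacing = 28.05 × 111.2 km/° = 3119 km.
At 68° latitude, spacing = 3119 × cos(68°) = 1168 km.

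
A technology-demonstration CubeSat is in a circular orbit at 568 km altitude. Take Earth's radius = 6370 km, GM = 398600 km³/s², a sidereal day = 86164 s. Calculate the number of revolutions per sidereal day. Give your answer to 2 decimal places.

14.98

Semi-major axis a = 6370 + 568 = 6938 km. Period T = 2π√(a³/μ) = 2π√(6938³/398600) = 5751.3 s = 95.85 min.
Orbits per sidereal day = 86164 / 5751.3 = 14.982.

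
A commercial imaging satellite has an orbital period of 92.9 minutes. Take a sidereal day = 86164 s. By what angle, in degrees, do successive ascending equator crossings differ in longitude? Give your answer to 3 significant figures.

23.3°

T = 92.9 min = 5574.0 s.
During one orbit Earth rotates (5574.0 / 86164) × 360° = 23.29°.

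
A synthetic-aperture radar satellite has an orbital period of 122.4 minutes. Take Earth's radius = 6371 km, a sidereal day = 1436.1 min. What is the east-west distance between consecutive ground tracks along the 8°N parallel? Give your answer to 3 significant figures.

T = 122.4 min = 7344.0 s.
Node shift per orbit = (7344.0/86166) × 360° = 30.68°.
Equatorial spacing = 30.68 × 111.2 km/° = 3412 km.
At 8° latitude, spacing = 3412 × cos(8°) = 3379 km.

3380 km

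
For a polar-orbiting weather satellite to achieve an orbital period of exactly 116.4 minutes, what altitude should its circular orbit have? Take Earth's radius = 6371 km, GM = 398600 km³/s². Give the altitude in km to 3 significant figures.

1530 km

T = 116.4 min = 6984.0 s.
From T = 2π√(a³/μ): a = (μ T²/4π²)^(1/3) = (398600 × 6984.0² / 4π²)^(1/3) = 7897 km.
Altitude h = a − R = 7897 − 6371 = 1526 km.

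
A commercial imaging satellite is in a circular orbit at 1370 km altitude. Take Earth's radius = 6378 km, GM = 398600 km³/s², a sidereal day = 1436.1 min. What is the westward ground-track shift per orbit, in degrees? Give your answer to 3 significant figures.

Semi-major axis a = 6378 + 1370 = 7748 km. Period T = 2π√(a³/μ) = 2π√(7748³/398600) = 6787.3 s = 113.12 min.
During one orbit Earth rotates (6787.3 / 86166) × 360° = 28.36°.

28.4°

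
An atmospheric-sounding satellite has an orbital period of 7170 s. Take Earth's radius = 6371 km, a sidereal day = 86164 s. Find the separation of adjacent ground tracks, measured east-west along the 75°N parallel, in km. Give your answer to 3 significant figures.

862 km

Node shift per orbit = (7170.0/86164) × 360° = 29.96°.
Equatorial spacing = 29.96 × 111.2 km/° = 3331 km.
At 75° latitude, spacing = 3331 × cos(75°) = 862 km.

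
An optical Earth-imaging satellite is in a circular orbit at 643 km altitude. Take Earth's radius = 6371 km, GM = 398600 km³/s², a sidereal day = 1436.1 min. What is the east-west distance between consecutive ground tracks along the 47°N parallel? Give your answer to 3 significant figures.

Semi-major axis a = 6371 + 643 = 7014 km. Period T = 2π√(a³/μ) = 2π√(7014³/398600) = 5846.0 s = 97.43 min.
Node shift per orbit = (5846.0/86166) × 360° = 24.42°.
Equatorial spacing = 24.42 × 111.2 km/° = 2716 km.
At 47° latitude, spacing = 2716 × cos(47°) = 1852 km.

1850 km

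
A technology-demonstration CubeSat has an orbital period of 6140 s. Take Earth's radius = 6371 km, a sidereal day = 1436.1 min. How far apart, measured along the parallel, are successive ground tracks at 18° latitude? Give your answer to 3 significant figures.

2710 km

Node shift per orbit = (6140.0/86166) × 360° = 25.65°.
Equatorial spacing = 25.65 × 111.2 km/° = 2852 km.
At 18° latitude, spacing = 2852 × cos(18°) = 2713 km.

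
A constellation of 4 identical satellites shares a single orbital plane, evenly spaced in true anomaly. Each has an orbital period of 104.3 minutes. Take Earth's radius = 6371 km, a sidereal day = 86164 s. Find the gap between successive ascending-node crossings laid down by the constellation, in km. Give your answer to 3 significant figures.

T = 104.3 min = 6258.0 s.
Single-satellite node shift = (6258.0/86164) × 360° = 26.15°.
With 4 satellites evenly phased, successive equator crossings are 26.15/4 = 6.537° apart.
That is 6.537 × 111.2 = 727 km at the equator.

727 km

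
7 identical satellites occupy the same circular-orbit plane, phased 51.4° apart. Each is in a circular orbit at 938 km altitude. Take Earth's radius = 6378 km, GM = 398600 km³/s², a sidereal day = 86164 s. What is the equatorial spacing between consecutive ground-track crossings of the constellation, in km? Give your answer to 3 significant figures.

414 km

Semi-major axis a = 6378 + 938 = 7316 km. Period T = 2π√(a³/μ) = 2π√(7316³/398600) = 6227.6 s = 103.79 min.
Single-satellite node shift = (6227.6/86164) × 360° = 26.02°.
With 7 satellites evenly phased, successive equator crossings are 26.02/7 = 3.717° apart.
That is 3.717 × 111.3 = 414 km at the equator.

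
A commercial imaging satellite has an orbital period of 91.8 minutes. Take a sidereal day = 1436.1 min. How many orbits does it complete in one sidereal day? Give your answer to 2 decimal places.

15.64

T = 91.8 min = 5508.0 s.
Orbits per sidereal day = 86166 / 5508.0 = 15.644.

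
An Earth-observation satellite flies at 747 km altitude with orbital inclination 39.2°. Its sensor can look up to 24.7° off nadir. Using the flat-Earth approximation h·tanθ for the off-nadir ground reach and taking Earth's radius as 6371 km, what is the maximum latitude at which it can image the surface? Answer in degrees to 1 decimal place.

42.3°

For a prograde orbit the ground track reaches latitude ±i = ±39.2°.
Sensor half-swath on the ground ≈ 747·tan(24.7°) = 344 km = 3.09° of latitude.
Maximum observable latitude ≈ 39.2 + 3.09 = 42.3°.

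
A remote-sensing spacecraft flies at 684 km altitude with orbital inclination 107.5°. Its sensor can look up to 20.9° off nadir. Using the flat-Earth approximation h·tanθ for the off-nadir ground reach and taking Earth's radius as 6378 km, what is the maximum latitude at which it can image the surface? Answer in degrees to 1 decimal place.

74.8°

Retrograde orbit: the ground track reaches ±(180° − i) = ±(180 − 107.5) = ±72.5°.
Sensor half-swath on the ground ≈ 684·tan(20.9°) = 261 km = 2.35° of latitude.
Maximum observable latitude ≈ 72.5 + 2.35 = 74.8°.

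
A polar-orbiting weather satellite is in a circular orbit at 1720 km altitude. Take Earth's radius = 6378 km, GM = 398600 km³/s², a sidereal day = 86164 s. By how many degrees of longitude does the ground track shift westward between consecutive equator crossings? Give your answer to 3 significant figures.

Semi-major axis a = 6378 + 1720 = 8098 km. Period T = 2π√(a³/μ) = 2π√(8098³/398600) = 7252.3 s = 120.87 min.
During one orbit Earth rotates (7252.3 / 86164) × 360° = 30.30°.

30.3°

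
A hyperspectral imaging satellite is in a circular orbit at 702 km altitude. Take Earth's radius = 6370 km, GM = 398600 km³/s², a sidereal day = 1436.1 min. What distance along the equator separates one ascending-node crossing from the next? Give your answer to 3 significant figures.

2750 km

Semi-major axis a = 6370 + 702 = 7072 km. Period T = 2π√(a³/μ) = 2π√(7072³/398600) = 5918.7 s = 98.64 min.
During one orbit Earth rotates (5918.7 / 86166) × 360° = 24.73°.
At the equator that is 24.73° × (2π·6370/360) km/° = 24.73 × 111.2 = 2749 km.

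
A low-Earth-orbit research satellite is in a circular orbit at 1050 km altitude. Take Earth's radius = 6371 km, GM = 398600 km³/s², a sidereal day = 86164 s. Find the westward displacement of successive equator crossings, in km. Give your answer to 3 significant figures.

Semi-major axis a = 6371 + 1050 = 7421 km. Period T = 2π√(a³/μ) = 2π√(7421³/398600) = 6362.2 s = 106.04 min.
During one orbit Earth rotates (6362.2 / 86164) × 360° = 26.58°.
At the equator that is 26.58° × (2π·6371/360) km/° = 26.58 × 111.2 = 2956 km.

2960 km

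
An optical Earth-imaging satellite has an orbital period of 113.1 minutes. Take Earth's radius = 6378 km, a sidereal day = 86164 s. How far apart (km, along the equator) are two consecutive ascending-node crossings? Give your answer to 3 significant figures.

T = 113.1 min = 6786.0 s.
During one orbit Earth rotates (6786.0 / 86164) × 360° = 28.35°.
At the equator that is 28.35° × (2π·6378/360) km/° = 28.35 × 111.3 = 3156 km.

3160 km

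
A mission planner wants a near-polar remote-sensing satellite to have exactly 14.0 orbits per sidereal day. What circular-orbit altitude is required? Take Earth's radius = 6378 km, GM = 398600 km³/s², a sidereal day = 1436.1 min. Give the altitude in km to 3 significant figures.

Required period T = 86166 / 14.0 = 6154.7 s.
From T = 2π√(a³/μ): a = (μ T²/4π²)^(1/3) = (398600 × 6154.7² / 4π²)^(1/3) = 7259 km.
Altitude h = a − R = 7259 − 6378 = 881 km.

881 km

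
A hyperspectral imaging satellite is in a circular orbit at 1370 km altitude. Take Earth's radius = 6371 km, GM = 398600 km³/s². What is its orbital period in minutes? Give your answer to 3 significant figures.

Semi-major axis a = 6371 + 1370 = 7741 km. Period T = 2π√(a³/μ) = 2π√(7741³/398600) = 6778.1 s = 112.97 min.

113 min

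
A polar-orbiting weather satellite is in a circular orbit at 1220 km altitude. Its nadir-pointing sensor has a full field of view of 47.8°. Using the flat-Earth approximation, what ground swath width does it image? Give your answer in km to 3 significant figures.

1080 km

Half-angle = 47.8°/2 = 23.9°.
Swath width ≈ 2h·tan(θ/2) = 2 × 1220 × tan(23.9°) = 1081.3 km.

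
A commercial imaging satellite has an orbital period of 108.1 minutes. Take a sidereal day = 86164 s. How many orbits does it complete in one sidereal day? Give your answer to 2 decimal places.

T = 108.1 min = 6486.0 s.
Orbits per sidereal day = 86164 / 6486.0 = 13.285.

13.28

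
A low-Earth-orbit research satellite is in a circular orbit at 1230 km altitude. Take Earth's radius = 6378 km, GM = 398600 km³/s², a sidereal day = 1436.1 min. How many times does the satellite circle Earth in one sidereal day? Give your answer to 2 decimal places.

Semi-major axis a = 6378 + 1230 = 7608 km. Period T = 2π√(a³/μ) = 2π√(7608³/398600) = 6604.2 s = 110.07 min.
Orbits per sidereal day = 86166 / 6604.2 = 13.047.

13.05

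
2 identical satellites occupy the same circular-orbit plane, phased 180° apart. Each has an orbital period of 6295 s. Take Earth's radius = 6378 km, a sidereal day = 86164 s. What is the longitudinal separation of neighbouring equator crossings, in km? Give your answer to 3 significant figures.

1460 km

Single-satellite node shift = (6295.0/86164) × 360° = 26.30°.
With 2 satellites evenly phased, successive equator crossings are 26.30/2 = 13.151° apart.
That is 13.151 × 111.3 = 1464 km at the equator.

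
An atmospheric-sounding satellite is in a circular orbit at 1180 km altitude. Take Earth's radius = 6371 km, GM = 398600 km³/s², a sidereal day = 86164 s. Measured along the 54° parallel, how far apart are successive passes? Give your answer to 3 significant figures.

Semi-major axis a = 6371 + 1180 = 7551 km. Period T = 2π√(a³/μ) = 2π√(7551³/398600) = 6530.1 s = 108.83 min.
Node shift per orbit = (6530.1/86164) × 360° = 27.28°.
Equatorial spacing = 27.28 × 111.2 km/° = 3034 km.
At 54° latitude, spacing = 3034 × cos(54°) = 1783 km.

1780 km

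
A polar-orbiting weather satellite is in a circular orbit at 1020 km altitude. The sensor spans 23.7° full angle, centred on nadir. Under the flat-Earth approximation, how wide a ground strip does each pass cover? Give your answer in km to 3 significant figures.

428 km

Half-angle = 23.7°/2 = 11.85°.
Swath width ≈ 2h·tan(θ/2) = 2 × 1020 × tan(11.85°) = 428.0 km.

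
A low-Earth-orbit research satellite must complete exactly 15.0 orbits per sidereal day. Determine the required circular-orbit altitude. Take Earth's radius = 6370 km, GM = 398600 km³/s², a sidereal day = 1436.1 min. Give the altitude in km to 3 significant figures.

562 km

Required period T = 86166 / 15.0 = 5744.4 s.
From T = 2π√(a³/μ): a = (μ T²/4π²)^(1/3) = (398600 × 5744.4² / 4π²)^(1/3) = 6932 km.
Altitude h = a − R = 6932 − 6370 = 562 km.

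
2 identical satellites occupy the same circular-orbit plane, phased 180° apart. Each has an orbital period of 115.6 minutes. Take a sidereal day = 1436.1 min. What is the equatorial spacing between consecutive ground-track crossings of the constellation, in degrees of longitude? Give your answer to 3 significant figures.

T = 115.6 min = 6936.0 s.
Single-satellite node shift = (6936.0/86166) × 360° = 28.98°.
With 2 satellites evenly phased, successive equator crossings are 28.98/2 = 14.489° apart.

14.5°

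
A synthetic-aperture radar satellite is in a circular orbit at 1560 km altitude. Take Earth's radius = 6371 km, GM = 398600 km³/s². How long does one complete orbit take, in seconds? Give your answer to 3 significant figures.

7030 seconds

Semi-major axis a = 6371 + 1560 = 7931 km. Period T = 2π√(a³/μ) = 2π√(7931³/398600) = 7029.2 s = 117.15 min.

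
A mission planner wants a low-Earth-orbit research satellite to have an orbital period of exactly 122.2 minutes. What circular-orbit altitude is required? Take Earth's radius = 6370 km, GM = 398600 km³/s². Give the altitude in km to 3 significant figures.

1790 km

T = 122.2 min = 7332.0 s.
From T = 2π√(a³/μ): a = (μ T²/4π²)^(1/3) = (398600 × 7332.0² / 4π²)^(1/3) = 8157 km.
Altitude h = a − R = 8157 − 6370 = 1787 km.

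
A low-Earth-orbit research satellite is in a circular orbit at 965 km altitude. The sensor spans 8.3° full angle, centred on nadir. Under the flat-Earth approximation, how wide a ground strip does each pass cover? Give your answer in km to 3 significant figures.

140 km

Half-angle = 8.3°/2 = 4.15°.
Swath width ≈ 2h·tan(θ/2) = 2 × 965 × tan(4.15°) = 140.0 km.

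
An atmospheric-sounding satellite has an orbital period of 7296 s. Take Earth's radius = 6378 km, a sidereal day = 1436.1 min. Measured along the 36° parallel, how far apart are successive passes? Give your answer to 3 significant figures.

2750 km

Node shift per orbit = (7296.0/86166) × 360° = 30.48°.
Equatorial spacing = 30.48 × 111.3 km/° = 3393 km.
At 36° latitude, spacing = 3393 × cos(36°) = 2745 km.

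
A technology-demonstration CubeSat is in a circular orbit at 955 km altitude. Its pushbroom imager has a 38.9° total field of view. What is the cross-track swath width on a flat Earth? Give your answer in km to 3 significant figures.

Half-angle = 38.9°/2 = 19.45°.
Swath width ≈ 2h·tan(θ/2) = 2 × 955 × tan(19.45°) = 674.5 km.

674 km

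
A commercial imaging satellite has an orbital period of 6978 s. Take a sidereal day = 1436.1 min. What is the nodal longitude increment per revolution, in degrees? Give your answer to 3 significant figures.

During one orbit Earth rotates (6978.0 / 86166) × 360° = 29.15°.

29.2°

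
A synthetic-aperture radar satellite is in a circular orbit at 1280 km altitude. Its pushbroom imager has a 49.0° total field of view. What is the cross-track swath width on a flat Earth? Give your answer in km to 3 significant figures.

Half-angle = 49.0°/2 = 24.5°.
Swath width ≈ 2h·tan(θ/2) = 2 × 1280 × tan(24.5°) = 1166.7 km.

1170 km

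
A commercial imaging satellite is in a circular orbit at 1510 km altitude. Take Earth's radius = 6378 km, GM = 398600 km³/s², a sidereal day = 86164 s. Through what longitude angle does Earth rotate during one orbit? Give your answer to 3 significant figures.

Semi-major axis a = 6378 + 1510 = 7888 km. Period T = 2π√(a³/μ) = 2π√(7888³/398600) = 6972.1 s = 116.20 min.
During one orbit Earth rotates (6972.1 / 86164) × 360° = 29.13°.

29.1°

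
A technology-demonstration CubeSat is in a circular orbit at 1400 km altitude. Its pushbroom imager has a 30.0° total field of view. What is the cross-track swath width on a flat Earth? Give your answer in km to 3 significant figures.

Half-angle = 30.0°/2 = 15°.
Swath width ≈ 2h·tan(θ/2) = 2 × 1400 × tan(15°) = 750.3 km.

750 km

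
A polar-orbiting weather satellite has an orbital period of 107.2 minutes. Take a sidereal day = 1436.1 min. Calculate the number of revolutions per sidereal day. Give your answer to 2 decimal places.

T = 107.2 min = 6432.0 s.
Orbits per sidereal day = 86166 / 6432.0 = 13.396.

13.40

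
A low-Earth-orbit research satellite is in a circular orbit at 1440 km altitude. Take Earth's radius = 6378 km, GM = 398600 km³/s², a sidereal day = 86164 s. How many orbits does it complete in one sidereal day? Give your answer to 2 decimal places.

12.52

Semi-major axis a = 6378 + 1440 = 7818 km. Period T = 2π√(a³/μ) = 2π√(7818³/398600) = 6879.5 s = 114.66 min.
Orbits per sidereal day = 86164 / 6879.5 = 12.525.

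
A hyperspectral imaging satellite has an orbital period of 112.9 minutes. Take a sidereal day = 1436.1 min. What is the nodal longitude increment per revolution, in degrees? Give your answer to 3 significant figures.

T = 112.9 min = 6774.0 s.
During one orbit Earth rotates (6774.0 / 86166) × 360° = 28.30°.

28.3°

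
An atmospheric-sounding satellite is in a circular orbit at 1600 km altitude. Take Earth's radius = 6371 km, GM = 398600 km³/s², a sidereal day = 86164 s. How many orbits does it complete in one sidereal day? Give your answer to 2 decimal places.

12.17

Semi-major axis a = 6371 + 1600 = 7971 km. Period T = 2π√(a³/μ) = 2π√(7971³/398600) = 7082.4 s = 118.04 min.
Orbits per sidereal day = 86164 / 7082.4 = 12.166.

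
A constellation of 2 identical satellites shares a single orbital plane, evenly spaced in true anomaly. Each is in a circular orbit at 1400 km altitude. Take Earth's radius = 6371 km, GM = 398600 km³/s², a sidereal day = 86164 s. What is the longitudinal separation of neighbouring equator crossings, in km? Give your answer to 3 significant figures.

1580 km

Semi-major axis a = 6371 + 1400 = 7771 km. Period T = 2π√(a³/μ) = 2π√(7771³/398600) = 6817.5 s = 113.63 min.
Single-satellite node shift = (6817.5/86164) × 360° = 28.48°.
With 2 satellites evenly phased, successive equator crossings are 28.48/2 = 14.242° apart.
That is 14.242 × 111.2 = 1584 km at the equator.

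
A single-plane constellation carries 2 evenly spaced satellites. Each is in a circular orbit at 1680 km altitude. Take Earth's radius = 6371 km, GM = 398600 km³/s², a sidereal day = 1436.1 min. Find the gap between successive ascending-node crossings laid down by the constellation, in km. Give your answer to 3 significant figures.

Semi-major axis a = 6371 + 1680 = 8051 km. Period T = 2π√(a³/μ) = 2π√(8051³/398600) = 7189.3 s = 119.82 min.
Single-satellite node shift = (7189.3/86166) × 360° = 30.04°.
With 2 satellites evenly phased, successive equator crossings are 30.04/2 = 15.018° apart.
That is 15.018 × 111.2 = 1670 km at the equator.

1670 km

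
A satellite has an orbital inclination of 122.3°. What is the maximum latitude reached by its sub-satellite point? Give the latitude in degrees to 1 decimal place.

57.7°

Retrograde orbit: the ground track reaches ±(180° − i) = ±(180 − 122.3) = ±57.7°.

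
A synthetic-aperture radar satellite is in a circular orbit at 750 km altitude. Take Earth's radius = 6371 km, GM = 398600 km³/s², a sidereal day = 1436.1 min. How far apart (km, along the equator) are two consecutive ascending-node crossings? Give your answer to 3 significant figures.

2780 km

Semi-major axis a = 6371 + 750 = 7121 km. Period T = 2π√(a³/μ) = 2π√(7121³/398600) = 5980.3 s = 99.67 min.
During one orbit Earth rotates (5980.3 / 86166) × 360° = 24.99°.
At the equator that is 24.99° × (2π·6371/360) km/° = 24.99 × 111.2 = 2778 km.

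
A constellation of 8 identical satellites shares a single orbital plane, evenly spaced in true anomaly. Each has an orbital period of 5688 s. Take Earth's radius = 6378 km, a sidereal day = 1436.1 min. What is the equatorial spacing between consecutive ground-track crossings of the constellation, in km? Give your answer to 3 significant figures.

331 km

Single-satellite node shift = (5688.0/86166) × 360° = 23.76°.
With 8 satellites evenly phased, successive equator crossings are 23.76/8 = 2.971° apart.
That is 2.971 × 111.3 = 331 km at the equator.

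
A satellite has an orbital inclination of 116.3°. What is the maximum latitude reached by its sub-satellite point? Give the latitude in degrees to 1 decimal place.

Retrograde orbit: the ground track reaches ±(180° − i) = ±(180 − 116.3) = ±63.7°.

63.7°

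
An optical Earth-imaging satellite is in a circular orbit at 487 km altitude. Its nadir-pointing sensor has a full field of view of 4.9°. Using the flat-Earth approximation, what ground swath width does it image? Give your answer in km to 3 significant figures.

41.7 km

Half-angle = 4.9°/2 = 2.45°.
Swath width ≈ 2h·tan(θ/2) = 2 × 487 × tan(2.45°) = 41.7 km.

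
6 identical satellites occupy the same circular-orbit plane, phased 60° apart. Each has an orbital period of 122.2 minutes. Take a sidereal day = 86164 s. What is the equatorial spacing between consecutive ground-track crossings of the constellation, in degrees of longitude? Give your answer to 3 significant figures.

5.11°

T = 122.2 min = 7332.0 s.
Single-satellite node shift = (7332.0/86164) × 360° = 30.63°.
With 6 satellites evenly phased, successive equator crossings are 30.63/6 = 5.106° apart.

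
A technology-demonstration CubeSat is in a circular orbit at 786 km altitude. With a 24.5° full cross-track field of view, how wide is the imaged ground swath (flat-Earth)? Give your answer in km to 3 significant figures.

Half-angle = 24.5°/2 = 12.25°.
Swath width ≈ 2h·tan(θ/2) = 2 × 786 × tan(12.25°) = 341.3 km.

341 km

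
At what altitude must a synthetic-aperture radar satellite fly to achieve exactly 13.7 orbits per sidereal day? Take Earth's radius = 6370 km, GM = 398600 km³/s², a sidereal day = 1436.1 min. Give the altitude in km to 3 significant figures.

Required period T = 86166 / 13.7 = 6289.5 s.
From T = 2π√(a³/μ): a = (μ T²/4π²)^(1/3) = (398600 × 6289.5² / 4π²)^(1/3) = 7364 km.
Altitude h = a − R = 7364 − 6370 = 994 km.

994 km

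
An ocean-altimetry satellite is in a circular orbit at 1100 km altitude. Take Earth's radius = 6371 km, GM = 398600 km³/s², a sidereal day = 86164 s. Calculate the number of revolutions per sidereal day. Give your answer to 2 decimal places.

13.41

Semi-major axis a = 6371 + 1100 = 7471 km. Period T = 2π√(a³/μ) = 2π√(7471³/398600) = 6426.6 s = 107.11 min.
Orbits per sidereal day = 86164 / 6426.6 = 13.407.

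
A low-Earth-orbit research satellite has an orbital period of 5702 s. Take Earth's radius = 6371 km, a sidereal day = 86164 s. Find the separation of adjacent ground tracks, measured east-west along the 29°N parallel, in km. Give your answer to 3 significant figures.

Node shift per orbit = (5702.0/86164) × 360° = 23.82°.
Equatorial spacing = 23.82 × 111.2 km/° = 2649 km.
At 29° latitude, spacing = 2649 × cos(29°) = 2317 km.

2320 km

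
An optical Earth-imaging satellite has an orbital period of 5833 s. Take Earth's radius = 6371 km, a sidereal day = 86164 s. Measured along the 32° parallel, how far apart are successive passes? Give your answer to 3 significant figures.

2300 km

Node shift per orbit = (5833.0/86164) × 360° = 24.37°.
Equatorial spacing = 24.37 × 111.2 km/° = 2710 km.
At 32° latitude, spacing = 2710 × cos(32°) = 2298 km.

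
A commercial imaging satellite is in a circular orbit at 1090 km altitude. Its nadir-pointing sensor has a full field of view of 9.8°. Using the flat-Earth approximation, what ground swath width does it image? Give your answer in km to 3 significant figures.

187 km

Half-angle = 9.8°/2 = 4.9°.
Swath width ≈ 2h·tan(θ/2) = 2 × 1090 × tan(4.9°) = 186.9 km.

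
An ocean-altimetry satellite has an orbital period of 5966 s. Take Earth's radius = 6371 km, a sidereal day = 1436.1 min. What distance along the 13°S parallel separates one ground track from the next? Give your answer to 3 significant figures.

2700 km

Node shift per orbit = (5966.0/86166) × 360° = 24.93°.
Equatorial spacing = 24.93 × 111.2 km/° = 2772 km.
At 13° latitude, spacing = 2772 × cos(13°) = 2701 km.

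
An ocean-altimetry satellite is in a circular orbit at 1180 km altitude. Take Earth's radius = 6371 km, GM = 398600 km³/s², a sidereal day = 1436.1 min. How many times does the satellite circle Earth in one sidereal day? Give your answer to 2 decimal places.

13.20

Semi-major axis a = 6371 + 1180 = 7551 km. Period T = 2π√(a³/μ) = 2π√(7551³/398600) = 6530.1 s = 108.83 min.
Orbits per sidereal day = 86166 / 6530.1 = 13.195.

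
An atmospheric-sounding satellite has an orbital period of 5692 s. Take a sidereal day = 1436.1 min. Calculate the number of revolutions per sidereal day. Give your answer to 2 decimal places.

Orbits per sidereal day = 86166 / 5692.0 = 15.138.

15.14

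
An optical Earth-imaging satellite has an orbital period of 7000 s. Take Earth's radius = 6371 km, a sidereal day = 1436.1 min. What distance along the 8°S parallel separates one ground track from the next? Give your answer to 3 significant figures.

Node shift per orbit = (7000.0/86166) × 360° = 29.25°.
Equatorial spacing = 29.25 × 111.2 km/° = 3252 km.
At 8° latitude, spacing = 3252 × cos(8°) = 3220 km.

3220 km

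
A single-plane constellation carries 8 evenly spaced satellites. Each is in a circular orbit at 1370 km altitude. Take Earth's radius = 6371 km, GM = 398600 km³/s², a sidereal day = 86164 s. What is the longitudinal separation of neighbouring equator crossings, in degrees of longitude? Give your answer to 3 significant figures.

Semi-major axis a = 6371 + 1370 = 7741 km. Period T = 2π√(a³/μ) = 2π√(7741³/398600) = 6778.1 s = 112.97 min.
Single-satellite node shift = (6778.1/86164) × 360° = 28.32°.
With 8 satellites evenly phased, successive equator crossings are 28.32/8 = 3.540° apart.

3.54°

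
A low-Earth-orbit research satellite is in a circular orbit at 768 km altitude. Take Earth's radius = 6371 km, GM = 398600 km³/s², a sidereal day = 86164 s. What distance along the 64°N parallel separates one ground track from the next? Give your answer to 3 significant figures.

Semi-major axis a = 6371 + 768 = 7139 km. Period T = 2π√(a³/μ) = 2π√(7139³/398600) = 6003.0 s = 100.05 min.
Node shift per orbit = (6003.0/86164) × 360° = 25.08°.
Equatorial spacing = 25.08 × 111.2 km/° = 2789 km.
At 64° latitude, spacing = 2789 × cos(64°) = 1223 km.

1220 km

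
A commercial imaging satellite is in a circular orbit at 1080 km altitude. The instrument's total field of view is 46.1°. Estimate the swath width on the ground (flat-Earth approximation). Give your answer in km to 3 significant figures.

919 km

Half-angle = 46.1°/2 = 23.05°.
Swath width ≈ 2h·tan(θ/2) = 2 × 1080 × tan(23.05°) = 919.1 km.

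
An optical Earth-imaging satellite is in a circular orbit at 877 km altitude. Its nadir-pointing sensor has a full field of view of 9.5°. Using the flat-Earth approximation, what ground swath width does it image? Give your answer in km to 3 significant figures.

146 km

Half-angle = 9.5°/2 = 4.75°.
Swath width ≈ 2h·tan(θ/2) = 2 × 877 × tan(4.75°) = 145.7 km.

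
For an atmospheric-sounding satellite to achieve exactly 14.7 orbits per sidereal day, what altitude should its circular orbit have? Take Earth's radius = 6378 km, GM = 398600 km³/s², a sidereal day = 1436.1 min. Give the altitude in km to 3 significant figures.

Required period T = 86166 / 14.7 = 5861.6 s.
From T = 2π√(a³/μ): a = (μ T²/4π²)^(1/3) = (398600 × 5861.6² / 4π²)^(1/3) = 7026 km.
Altitude h = a − R = 7026 − 6378 = 648 km.

648 km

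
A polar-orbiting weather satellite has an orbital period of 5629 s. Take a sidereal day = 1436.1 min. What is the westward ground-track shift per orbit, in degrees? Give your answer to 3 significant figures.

23.5°

During one orbit Earth rotates (5629.0 / 86166) × 360° = 23.52°.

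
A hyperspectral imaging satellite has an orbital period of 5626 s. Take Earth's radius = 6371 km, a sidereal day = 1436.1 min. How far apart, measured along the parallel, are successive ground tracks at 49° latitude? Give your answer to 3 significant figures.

Node shift per orbit = (5626.0/86166) × 360° = 23.51°.
Equatorial spacing = 23.51 × 111.2 km/° = 2614 km.
At 49° latitude, spacing = 2614 × cos(49°) = 1715 km.

1710 km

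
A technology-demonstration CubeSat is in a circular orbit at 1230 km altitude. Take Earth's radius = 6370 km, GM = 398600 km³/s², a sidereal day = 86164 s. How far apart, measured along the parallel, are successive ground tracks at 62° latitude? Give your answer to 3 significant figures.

Semi-major axis a = 6370 + 1230 = 7600 km. Period T = 2π√(a³/μ) = 2π√(7600³/398600) = 6593.7 s = 109.90 min.
Node shift per orbit = (6593.7/86164) × 360° = 27.55°.
Equatorial spacing = 27.55 × 111.2 km/° = 3063 km.
At 62° latitude, spacing = 3063 × cos(62°) = 1438 km.

1440 km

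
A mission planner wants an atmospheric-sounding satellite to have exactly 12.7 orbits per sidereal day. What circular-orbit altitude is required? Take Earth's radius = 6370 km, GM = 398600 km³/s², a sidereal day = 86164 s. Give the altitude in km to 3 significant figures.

1380 km

Required period T = 86164 / 12.7 = 6784.6 s.
From T = 2π√(a³/μ): a = (μ T²/4π²)^(1/3) = (398600 × 6784.6² / 4π²)^(1/3) = 7746 km.
Altitude h = a − R = 7746 − 6370 = 1376 km.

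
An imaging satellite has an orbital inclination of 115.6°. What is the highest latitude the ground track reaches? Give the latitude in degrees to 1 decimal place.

Retrograde orbit: the ground track reaches ±(180° − i) = ±(180 − 115.6) = ±64.4°.

64.4°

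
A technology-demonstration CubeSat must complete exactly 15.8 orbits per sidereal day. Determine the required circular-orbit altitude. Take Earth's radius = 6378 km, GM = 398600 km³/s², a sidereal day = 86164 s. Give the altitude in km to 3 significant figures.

Required period T = 86164 / 15.8 = 5453.4 s.
From T = 2π√(a³/μ): a = (μ T²/4π²)^(1/3) = (398600 × 5453.4² / 4π²)^(1/3) = 6696 km.
Altitude h = a − R = 6696 − 6378 = 318 km.

318 km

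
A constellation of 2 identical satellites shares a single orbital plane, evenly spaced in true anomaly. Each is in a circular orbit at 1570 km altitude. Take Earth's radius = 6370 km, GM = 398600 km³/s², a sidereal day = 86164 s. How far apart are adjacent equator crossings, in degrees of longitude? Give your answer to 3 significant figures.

Semi-major axis a = 6370 + 1570 = 7940 km. Period T = 2π√(a³/μ) = 2π√(7940³/398600) = 7041.1 s = 117.35 min.
Single-satellite node shift = (7041.1/86164) × 360° = 29.42°.
With 2 satellites evenly phased, successive equator crossings are 29.42/2 = 14.709° apart.

14.7°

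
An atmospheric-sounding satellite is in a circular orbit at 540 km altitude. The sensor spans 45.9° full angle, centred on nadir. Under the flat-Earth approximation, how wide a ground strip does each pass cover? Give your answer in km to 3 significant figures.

Half-angle = 45.9°/2 = 22.95°.
Swath width ≈ 2h·tan(θ/2) = 2 × 540 × tan(22.95°) = 457.3 km.

457 km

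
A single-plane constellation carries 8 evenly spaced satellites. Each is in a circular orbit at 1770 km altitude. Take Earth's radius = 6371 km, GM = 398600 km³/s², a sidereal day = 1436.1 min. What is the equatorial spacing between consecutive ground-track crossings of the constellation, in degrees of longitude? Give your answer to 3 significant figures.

Semi-major axis a = 6371 + 1770 = 8141 km. Period T = 2π√(a³/μ) = 2π√(8141³/398600) = 7310.2 s = 121.84 min.
Single-satellite node shift = (7310.2/86166) × 360° = 30.54°.
With 8 satellites evenly phased, successive equator crossings are 30.54/8 = 3.818° apart.

3.82°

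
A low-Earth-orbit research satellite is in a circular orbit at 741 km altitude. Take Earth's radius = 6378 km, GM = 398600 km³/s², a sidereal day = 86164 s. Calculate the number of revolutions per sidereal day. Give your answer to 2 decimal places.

Semi-major axis a = 6378 + 741 = 7119 km. Period T = 2π√(a³/μ) = 2π√(7119³/398600) = 5977.8 s = 99.63 min.
Orbits per sidereal day = 86164 / 5977.8 = 14.414.

14.41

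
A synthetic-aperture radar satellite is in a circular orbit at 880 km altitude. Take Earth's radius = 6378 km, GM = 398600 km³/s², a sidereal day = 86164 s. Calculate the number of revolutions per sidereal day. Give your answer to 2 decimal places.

Semi-major axis a = 6378 + 880 = 7258 km. Period T = 2π√(a³/μ) = 2π√(7258³/398600) = 6153.7 s = 102.56 min.
Orbits per sidereal day = 86164 / 6153.7 = 14.002.

14.00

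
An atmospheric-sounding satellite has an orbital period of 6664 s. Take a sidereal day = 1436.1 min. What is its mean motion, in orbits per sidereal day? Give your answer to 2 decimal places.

Orbits per sidereal day = 86166 / 6664.0 = 12.930.

12.93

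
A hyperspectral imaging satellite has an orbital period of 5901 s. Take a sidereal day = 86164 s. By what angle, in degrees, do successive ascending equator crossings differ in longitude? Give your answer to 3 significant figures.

During one orbit Earth rotates (5901.0 / 86164) × 360° = 24.65°.

24.7°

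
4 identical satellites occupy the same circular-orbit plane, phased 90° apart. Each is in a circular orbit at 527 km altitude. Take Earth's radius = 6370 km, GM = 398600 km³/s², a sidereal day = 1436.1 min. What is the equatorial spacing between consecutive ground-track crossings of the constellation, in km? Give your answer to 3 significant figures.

Semi-major axis a = 6370 + 527 = 6897 km. Period T = 2π√(a³/μ) = 2π√(6897³/398600) = 5700.4 s = 95.01 min.
Single-satellite node shift = (5700.4/86166) × 360° = 23.82°.
With 4 satellites evenly phased, successive equator crossings are 23.82/4 = 5.954° apart.
That is 5.954 × 111.2 = 662 km at the equator.

662 km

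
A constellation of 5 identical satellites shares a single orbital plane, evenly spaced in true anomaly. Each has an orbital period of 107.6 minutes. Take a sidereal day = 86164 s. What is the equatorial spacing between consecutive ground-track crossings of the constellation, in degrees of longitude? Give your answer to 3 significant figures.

5.39°

T = 107.6 min = 6456.0 s.
Single-satellite node shift = (6456.0/86164) × 360° = 26.97°.
With 5 satellites evenly phased, successive equator crossings are 26.97/5 = 5.395° apart.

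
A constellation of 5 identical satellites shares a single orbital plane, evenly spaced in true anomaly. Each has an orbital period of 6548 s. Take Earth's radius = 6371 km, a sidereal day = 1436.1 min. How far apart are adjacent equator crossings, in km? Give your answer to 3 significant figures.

608 km

Single-satellite node shift = (6548.0/86166) × 360° = 27.36°.
With 5 satellites evenly phased, successive equator crossings are 27.36/5 = 5.471° apart.
That is 5.471 × 111.2 = 608 km at the equator.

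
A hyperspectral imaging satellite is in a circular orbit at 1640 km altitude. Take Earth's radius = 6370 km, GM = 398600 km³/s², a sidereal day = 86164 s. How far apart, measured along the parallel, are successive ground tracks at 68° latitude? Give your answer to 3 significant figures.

Semi-major axis a = 6370 + 1640 = 8010 km. Period T = 2π√(a³/μ) = 2π√(8010³/398600) = 7134.4 s = 118.91 min.
Node shift per orbit = (7134.4/86164) × 360° = 29.81°.
Equatorial spacing = 29.81 × 111.2 km/° = 3314 km.
At 68° latitude, spacing = 3314 × cos(68°) = 1241 km.

1240 km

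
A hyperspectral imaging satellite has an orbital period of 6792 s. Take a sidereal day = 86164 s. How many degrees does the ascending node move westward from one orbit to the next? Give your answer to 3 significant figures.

28.4°

During one orbit Earth rotates (6792.0 / 86164) × 360° = 28.38°.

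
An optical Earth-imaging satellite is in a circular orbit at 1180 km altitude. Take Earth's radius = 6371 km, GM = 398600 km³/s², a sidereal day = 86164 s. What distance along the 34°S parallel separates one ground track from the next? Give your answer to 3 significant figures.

Semi-major axis a = 6371 + 1180 = 7551 km. Period T = 2π√(a³/μ) = 2π√(7551³/398600) = 6530.1 s = 108.83 min.
Node shift per orbit = (6530.1/86164) × 360° = 27.28°.
Equatorial spacing = 27.28 × 111.2 km/° = 3034 km.
At 34° latitude, spacing = 3034 × cos(34°) = 2515 km.

2520 km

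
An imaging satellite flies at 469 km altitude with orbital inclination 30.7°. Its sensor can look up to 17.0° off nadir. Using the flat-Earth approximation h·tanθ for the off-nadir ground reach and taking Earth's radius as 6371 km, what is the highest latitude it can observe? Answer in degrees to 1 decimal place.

For a prograde orbit the ground track reaches latitude ±i = ±30.7°.
Sensor half-swath on the ground ≈ 469·tan(17.0°) = 143 km = 1.29° of latitude.
Maximum observable latitude ≈ 30.7 + 1.29 = 32.0°.

32.0°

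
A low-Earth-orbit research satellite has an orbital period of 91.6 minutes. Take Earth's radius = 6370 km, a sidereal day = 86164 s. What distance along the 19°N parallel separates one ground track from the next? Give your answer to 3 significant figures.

T = 91.6 min = 5496.0 s.
Node shift per orbit = (5496.0/86164) × 360° = 22.96°.
Equatorial spacing = 22.96 × 111.2 km/° = 2553 km.
At 19° latitude, spacing = 2553 × cos(19°) = 2414 km.

2410 km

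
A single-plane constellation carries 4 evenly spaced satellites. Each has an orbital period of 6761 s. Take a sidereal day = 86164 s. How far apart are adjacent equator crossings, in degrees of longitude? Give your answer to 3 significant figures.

7.06°

Single-satellite node shift = (6761.0/86164) × 360° = 28.25°.
With 4 satellites evenly phased, successive equator crossings are 28.25/4 = 7.062° apart.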